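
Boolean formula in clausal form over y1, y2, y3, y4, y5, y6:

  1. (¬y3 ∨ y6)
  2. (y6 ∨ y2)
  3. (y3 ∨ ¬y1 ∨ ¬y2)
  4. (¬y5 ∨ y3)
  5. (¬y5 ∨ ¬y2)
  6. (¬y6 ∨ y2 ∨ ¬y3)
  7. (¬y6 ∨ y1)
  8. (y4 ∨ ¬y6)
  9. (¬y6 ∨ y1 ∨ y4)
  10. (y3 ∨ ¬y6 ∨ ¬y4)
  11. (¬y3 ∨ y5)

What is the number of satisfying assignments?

2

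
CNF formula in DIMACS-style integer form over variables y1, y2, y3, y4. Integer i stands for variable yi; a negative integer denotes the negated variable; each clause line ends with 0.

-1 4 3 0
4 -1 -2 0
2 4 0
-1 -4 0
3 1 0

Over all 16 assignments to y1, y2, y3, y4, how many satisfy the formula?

The models are:
  y1=0 y2=0 y3=1 y4=1
  y1=0 y2=1 y3=1 y4=0
  y1=0 y2=1 y3=1 y4=1
That's 3 in total.

3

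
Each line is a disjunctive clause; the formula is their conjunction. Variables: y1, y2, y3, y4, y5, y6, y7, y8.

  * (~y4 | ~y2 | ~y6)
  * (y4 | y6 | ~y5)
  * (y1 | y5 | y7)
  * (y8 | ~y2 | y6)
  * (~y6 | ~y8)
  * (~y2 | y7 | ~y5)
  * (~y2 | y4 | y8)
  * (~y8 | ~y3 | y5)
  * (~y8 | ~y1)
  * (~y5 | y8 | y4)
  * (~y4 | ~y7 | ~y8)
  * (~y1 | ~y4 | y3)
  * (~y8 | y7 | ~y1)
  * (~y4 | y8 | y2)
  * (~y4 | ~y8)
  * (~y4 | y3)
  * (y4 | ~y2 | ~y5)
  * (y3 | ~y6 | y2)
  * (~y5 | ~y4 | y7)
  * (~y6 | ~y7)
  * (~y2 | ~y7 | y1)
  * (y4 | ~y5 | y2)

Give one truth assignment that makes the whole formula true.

y1=0, y2=0, y3=1, y4=0, y5=0, y6=0, y7=1, y8=0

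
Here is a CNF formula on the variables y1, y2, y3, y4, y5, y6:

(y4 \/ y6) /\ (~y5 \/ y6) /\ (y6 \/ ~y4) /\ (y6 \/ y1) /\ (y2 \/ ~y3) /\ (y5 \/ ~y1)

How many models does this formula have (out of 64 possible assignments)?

18

Case analysis on y6 and y1:
  y6=T, y1=T: y4 free; 3 ways for (y2,y3,y5) × 2^1 = 6.
  y6=T, y1=F: y4, y5 free; 3 ways for (y2,y3) × 2^2 = 12.
  y6=F, y1=T: a clause becomes empty — 0.
  y6=F, y1=F: a clause becomes empty — 0.
Total: 6 + 12 + 0 + 0 = 18.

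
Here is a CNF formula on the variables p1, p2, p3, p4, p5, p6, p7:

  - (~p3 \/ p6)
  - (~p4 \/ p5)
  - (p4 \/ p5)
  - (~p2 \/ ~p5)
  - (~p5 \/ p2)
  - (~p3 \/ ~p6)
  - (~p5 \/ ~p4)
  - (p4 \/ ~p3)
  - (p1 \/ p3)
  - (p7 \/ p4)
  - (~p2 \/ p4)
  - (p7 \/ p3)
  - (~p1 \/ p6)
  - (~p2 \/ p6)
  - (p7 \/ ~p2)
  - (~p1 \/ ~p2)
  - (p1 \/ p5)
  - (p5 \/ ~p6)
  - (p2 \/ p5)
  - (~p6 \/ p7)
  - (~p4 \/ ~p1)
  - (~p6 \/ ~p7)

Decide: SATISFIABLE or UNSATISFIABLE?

UNSATISFIABLE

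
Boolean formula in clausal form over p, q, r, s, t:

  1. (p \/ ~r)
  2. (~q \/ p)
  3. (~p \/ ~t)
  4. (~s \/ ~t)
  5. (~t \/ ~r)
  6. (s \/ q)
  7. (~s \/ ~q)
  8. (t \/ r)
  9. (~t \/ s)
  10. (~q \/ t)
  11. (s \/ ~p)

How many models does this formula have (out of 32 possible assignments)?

Satisfying assignments:
  p=1 q=0 r=1 s=1 t=0
Count: 1.

1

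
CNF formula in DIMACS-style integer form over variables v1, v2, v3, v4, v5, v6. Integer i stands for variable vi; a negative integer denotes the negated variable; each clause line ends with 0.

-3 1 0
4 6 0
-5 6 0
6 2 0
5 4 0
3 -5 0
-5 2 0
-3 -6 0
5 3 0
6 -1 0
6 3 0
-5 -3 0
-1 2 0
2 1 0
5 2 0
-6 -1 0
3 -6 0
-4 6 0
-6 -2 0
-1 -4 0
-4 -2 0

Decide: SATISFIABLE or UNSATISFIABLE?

UNSATISFIABLE

v6 = True:
  propagation gives v3=False; an empty clause results — contradiction.
v6 = False:
  propagation gives v4=True; an empty clause results — contradiction.
Every branch closes, so no satisfying assignment exists.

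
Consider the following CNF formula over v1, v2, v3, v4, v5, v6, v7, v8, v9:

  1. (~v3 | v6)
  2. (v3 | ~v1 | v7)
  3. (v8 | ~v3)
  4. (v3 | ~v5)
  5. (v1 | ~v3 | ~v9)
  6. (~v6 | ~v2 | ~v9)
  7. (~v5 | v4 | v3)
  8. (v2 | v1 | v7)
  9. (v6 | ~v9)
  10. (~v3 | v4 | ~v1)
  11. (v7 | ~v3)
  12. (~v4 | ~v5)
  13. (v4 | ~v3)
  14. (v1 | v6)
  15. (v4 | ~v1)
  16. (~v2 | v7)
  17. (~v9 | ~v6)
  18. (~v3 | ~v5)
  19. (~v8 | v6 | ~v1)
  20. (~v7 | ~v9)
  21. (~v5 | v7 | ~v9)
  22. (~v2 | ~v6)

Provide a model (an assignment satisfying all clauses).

v1=False, v2=False, v3=False, v4=False, v5=False, v6=True, v7=True, v8=False, v9=False

v5 occurs only negated in the remaining clauses — set v5 = False.
Pure literal: v9 appears only negated; assign v9 = False.
Try v1 = False.
  then v6 is forced to True.
  then v2 is forced to False.
  then v7 is forced to True.
Try v3 = False.
v4, v8 are now unconstrained; take v4 = False, v8 = False.
Check each clause:
  1. (~v3 | v6) — ~v3 is true.
  2. (~v1 | v3 | v7) — ~v1 is true.
  3. (v8 | ~v3) — ~v3 is true.
  4. (~v5 | v3) — ~v5 is true.
  5. (v1 | ~v3 | ~v9) — ~v3 is true.
  6. (~v2 | ~v6 | ~v9) — ~v2 is true.
  7. (v3 | ~v5 | v4) — ~v5 is true.
  8. (v2 | v7 | v1) — v7 is true.
  9. (~v9 | v6) — v6 is true.
  10. (~v1 | v4 | ~v3) — ~v3 is true.
  11. (v7 | ~v3) — ~v3 is true.
  12. (~v4 | ~v5) — ~v5 is true.
  13. (v4 | ~v3) — ~v3 is true.
  14. (v6 | v1) — v6 is true.
  15. (~v1 | v4) — ~v1 is true.
  16. (v7 | ~v2) — ~v2 is true.
  17. (~v9 | ~v6) — ~v9 is true.
  18. (~v5 | ~v3) — ~v5 is true.
  19. (v6 | ~v1 | ~v8) — ~v8 is true.
  20. (~v7 | ~v9) — ~v9 is true.
  21. (v7 | ~v9 | ~v5) — ~v5 is true.
  22. (~v6 | ~v2) — ~v2 is true.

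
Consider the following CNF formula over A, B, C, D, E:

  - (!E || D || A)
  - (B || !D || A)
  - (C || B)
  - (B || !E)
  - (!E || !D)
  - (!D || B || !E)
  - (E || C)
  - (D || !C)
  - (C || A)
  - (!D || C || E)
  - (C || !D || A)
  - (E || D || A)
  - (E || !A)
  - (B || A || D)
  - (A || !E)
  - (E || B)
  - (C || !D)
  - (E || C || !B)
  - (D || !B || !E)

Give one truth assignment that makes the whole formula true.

Branch on A: take A = False.
  then C is forced to True.
  then D is forced to True.
  then B is forced to True.
  then E is forced to False.
Check each clause:
  1. (A || !E || D) — !E is true.
  2. (B || !D || A) — B is true.
  3. (C || B) — B is true.
  4. (B || !E) — B is true.
  5. (!E || !D) — !E is true.
  6. (!D || B || !E) — B is true.
  7. (E || C) — C is true.
  8. (!C || D) — D is true.
  9. (C || A) — C is true.
  10. (!D || E || C) — C is true.
  11. (!D || C || A) — C is true.
  12. (E || A || D) — D is true.
  13. (!A || E) — !A is true.
  14. (A || D || B) — B is true.
  15. (!E || A) — !E is true.
  16. (E || B) — B is true.
  17. (!D || C) — C is true.
  18. (!B || C || E) — C is true.
  19. (D || !E || !B) — !E is true.

A = False  B = True  C = True  D = True  E = False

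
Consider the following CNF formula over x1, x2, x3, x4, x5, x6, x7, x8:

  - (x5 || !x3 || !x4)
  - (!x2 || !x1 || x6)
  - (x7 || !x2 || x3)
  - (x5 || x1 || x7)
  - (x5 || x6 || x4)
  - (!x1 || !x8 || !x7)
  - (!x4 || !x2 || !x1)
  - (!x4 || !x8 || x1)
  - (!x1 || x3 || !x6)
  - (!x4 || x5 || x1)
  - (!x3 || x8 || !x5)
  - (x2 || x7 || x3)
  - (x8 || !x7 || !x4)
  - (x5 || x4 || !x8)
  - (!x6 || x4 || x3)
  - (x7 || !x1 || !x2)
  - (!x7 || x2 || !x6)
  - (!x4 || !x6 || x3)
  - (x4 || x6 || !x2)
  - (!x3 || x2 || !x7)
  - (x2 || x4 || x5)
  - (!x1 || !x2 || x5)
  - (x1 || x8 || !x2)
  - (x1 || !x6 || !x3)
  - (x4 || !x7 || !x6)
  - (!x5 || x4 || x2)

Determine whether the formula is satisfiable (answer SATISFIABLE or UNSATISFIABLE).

Set x1 = True and propagate.
Branch on x2: take x2 = False.
Try x3 = True.
  then x7 is forced to False.
For the remaining variables, x4 = True, x5 = True, x6 = False, x8 = True works.
Every clause has at least one true literal under this assignment.
So x1=T, x2=F, x3=T, x4=T, x5=T, x6=F, x7=F, x8=T is a satisfying assignment.

SATISFIABLE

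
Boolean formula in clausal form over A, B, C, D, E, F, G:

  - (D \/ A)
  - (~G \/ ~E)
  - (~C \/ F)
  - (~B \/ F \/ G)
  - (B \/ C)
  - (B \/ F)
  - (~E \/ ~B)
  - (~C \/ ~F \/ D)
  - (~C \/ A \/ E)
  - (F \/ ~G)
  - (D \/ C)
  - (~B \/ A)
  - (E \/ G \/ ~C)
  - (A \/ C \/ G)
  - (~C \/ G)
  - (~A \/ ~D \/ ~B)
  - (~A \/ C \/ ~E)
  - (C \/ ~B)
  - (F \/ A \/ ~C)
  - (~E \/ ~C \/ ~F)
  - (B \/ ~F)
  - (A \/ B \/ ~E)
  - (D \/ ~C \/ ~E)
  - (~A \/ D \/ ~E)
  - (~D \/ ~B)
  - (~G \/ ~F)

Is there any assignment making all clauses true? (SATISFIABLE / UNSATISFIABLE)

UNSATISFIABLE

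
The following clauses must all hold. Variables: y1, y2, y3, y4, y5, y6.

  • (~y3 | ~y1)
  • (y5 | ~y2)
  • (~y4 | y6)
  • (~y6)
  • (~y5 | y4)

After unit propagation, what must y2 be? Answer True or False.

(~y6) stands alone — y6 = False.
In (y6 | ~y4), y6 is now false; ~y4 must hold, so y4 = False.
(~y5 | y4) with y4 = False leaves only ~y5, so y5 = False.
From (~y2 | y5) and y5 = False: y2 = False.

False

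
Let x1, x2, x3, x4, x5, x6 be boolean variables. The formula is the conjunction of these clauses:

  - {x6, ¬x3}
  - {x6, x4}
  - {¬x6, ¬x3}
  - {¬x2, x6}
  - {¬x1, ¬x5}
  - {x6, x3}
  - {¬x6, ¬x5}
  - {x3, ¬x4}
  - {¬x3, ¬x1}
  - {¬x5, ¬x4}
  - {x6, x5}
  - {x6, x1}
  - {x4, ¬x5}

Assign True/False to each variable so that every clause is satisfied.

x2 occurs only negated in the remaining clauses — set x2 = False.
Try x1 = False.
  then x6 is forced to True.
  then x3 is forced to False.
  then x5 is forced to False.
  then x4 is forced to False.

x1=F, x2=F, x3=F, x4=F, x5=F, x6=T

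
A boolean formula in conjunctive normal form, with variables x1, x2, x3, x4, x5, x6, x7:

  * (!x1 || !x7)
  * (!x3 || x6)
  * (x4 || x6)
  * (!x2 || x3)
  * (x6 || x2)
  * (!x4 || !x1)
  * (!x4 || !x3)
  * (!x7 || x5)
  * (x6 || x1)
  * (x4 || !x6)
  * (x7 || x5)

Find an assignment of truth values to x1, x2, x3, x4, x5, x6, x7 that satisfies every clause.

x1=F, x2=F, x3=F, x4=T, x5=T, x6=T, x7=T

Check each clause:
  1. (!x1 || !x7) — !x1 is true.
  2. (!x3 || x6) — !x3 is true.
  3. (x6 || x4) — x4 is true.
  4. (x3 || !x2) — !x2 is true.
  5. (x6 || x2) — x6 is true.
  6. (!x4 || !x1) — !x1 is true.
  7. (!x4 || !x3) — !x3 is true.
  8. (!x7 || x5) — x5 is true.
  9. (x6 || x1) — x6 is true.
  10. (x4 || !x6) — x4 is true.
  11. (x5 || x7) — x5 is true.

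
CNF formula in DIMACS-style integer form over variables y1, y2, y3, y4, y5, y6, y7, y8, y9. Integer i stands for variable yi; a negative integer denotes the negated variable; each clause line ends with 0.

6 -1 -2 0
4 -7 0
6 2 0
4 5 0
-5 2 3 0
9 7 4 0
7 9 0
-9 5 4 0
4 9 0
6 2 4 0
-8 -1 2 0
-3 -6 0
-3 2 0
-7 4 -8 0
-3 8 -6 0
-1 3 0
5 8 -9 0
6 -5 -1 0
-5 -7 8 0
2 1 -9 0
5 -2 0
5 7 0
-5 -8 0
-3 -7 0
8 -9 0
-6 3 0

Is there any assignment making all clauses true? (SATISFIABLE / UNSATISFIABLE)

UNSATISFIABLE

y5 = True:
  propagation gives y8=False, y7=False, y9=True; an empty clause results — contradiction.
y5 = False:
  propagation gives y4=True, y2=False, y6=True, y3=False; an empty clause results — contradiction.
Every branch closes, so no satisfying assignment exists.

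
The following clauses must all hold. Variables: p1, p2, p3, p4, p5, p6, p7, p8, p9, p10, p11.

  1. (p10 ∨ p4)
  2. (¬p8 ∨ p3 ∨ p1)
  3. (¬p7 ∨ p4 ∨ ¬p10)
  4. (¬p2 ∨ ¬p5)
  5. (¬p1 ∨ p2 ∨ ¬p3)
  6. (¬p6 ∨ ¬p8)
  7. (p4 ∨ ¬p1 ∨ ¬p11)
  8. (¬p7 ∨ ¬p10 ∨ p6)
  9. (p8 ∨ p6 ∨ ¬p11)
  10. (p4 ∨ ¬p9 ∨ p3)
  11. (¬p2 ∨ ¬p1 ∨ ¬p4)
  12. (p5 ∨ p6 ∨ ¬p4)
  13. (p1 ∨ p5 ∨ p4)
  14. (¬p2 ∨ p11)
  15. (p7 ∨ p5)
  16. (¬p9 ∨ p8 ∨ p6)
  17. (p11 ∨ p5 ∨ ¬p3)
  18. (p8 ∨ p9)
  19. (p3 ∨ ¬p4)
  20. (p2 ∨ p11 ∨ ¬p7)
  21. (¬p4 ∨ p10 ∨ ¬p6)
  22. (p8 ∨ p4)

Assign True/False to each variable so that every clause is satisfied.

p1=True, p2=False, p3=False, p4=False, p5=True, p6=False, p7=False, p8=True, p9=False, p10=True, p11=False

Set p1 = True and propagate.
The remaining clauses are satisfied by p2 = False, p3 = False, p4 = False, p5 = True, p6 = False, p7 = False, p8 = True, p9 = False, p10 = True, p11 = False.
Check each clause:
  1. (p4 ∨ p10) — p10 is true.
  2. (¬p8 ∨ p1 ∨ p3) — p1 is true.
  3. (¬p10 ∨ p4 ∨ ¬p7) — ¬p7 is true.
  4. (¬p2 ∨ ¬p5) — ¬p2 is true.
  5. (p2 ∨ ¬p1 ∨ ¬p3) — ¬p3 is true.
  6. (¬p6 ∨ ¬p8) — ¬p6 is true.
  7. (¬p11 ∨ p4 ∨ ¬p1) — ¬p11 is true.
  8. (p6 ∨ ¬p7 ∨ ¬p10) — ¬p7 is true.
  9. (¬p11 ∨ p8 ∨ p6) — p8 is true.
  10. (p4 ∨ p3 ∨ ¬p9) — ¬p9 is true.
  11. (¬p4 ∨ ¬p1 ∨ ¬p2) — ¬p4 is true.
  12. (¬p4 ∨ p6 ∨ p5) — ¬p4 is true.
  13. (p1 ∨ p4 ∨ p5) — p1 is true.
  14. (p11 ∨ ¬p2) — ¬p2 is true.
  15. (p7 ∨ p5) — p5 is true.
  16. (¬p9 ∨ p8 ∨ p6) — p8 is true.
  17. (p5 ∨ p11 ∨ ¬p3) — ¬p3 is true.
  18. (p9 ∨ p8) — p8 is true.
  19. (p3 ∨ ¬p4) — ¬p4 is true.
  20. (p2 ∨ p11 ∨ ¬p7) — ¬p7 is true.
  21. (¬p4 ∨ p10 ∨ ¬p6) — p10 is true.
  22. (p8 ∨ p4) — p8 is true.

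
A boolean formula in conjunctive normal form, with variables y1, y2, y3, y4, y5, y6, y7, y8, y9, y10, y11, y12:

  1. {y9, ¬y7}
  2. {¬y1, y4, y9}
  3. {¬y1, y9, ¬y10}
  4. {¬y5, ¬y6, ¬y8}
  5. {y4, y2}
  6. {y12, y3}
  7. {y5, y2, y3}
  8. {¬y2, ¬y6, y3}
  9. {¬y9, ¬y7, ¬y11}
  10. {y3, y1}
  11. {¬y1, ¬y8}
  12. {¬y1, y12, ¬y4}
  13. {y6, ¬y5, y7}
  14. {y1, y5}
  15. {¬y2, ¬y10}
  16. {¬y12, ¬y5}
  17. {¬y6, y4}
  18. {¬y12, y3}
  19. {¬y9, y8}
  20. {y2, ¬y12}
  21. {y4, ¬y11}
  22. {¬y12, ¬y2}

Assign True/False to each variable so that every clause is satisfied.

y1 = F, y2 = F, y3 = T, y4 = T, y5 = T, y6 = T, y7 = F, y8 = F, y9 = F, y10 = F, y11 = T, y12 = F

Pure literal: y3 appears only positively; assign y3 = True.
Pure literal: y10 appears only negated; assign y10 = False.
Branch on y1: take y1 = False.
  then y5 is forced to True.
  then y12 is forced to False.
Try y2 = False.
  then y4 is forced to True.
The remaining clauses are satisfied by y6 = True, y7 = False, y8 = False, y9 = False, y11 = True.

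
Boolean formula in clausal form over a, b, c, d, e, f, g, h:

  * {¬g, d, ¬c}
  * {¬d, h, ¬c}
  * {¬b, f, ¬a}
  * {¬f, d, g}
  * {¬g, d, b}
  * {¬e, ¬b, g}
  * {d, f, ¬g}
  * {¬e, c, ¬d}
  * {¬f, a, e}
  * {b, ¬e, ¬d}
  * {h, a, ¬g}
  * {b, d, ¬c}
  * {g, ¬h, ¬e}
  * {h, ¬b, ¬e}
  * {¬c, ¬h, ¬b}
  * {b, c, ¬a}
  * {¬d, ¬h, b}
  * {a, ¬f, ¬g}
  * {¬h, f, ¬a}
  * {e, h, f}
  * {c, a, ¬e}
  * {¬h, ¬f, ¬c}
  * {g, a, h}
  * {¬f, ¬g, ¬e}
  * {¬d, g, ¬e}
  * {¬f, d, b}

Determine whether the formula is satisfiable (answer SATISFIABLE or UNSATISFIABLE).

SATISFIABLE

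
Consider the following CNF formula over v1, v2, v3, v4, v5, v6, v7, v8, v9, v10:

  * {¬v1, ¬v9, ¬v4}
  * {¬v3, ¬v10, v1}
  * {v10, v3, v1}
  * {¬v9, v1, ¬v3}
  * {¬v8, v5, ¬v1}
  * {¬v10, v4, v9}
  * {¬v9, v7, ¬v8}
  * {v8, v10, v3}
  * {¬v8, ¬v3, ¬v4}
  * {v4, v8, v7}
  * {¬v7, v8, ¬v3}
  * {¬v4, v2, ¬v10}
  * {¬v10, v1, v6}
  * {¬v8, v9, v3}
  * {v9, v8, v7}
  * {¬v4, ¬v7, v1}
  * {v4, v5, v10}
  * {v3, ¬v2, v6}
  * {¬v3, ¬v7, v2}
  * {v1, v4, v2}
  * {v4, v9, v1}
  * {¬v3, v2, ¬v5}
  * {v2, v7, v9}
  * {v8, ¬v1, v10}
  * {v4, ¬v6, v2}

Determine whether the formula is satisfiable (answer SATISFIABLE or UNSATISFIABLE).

SATISFIABLE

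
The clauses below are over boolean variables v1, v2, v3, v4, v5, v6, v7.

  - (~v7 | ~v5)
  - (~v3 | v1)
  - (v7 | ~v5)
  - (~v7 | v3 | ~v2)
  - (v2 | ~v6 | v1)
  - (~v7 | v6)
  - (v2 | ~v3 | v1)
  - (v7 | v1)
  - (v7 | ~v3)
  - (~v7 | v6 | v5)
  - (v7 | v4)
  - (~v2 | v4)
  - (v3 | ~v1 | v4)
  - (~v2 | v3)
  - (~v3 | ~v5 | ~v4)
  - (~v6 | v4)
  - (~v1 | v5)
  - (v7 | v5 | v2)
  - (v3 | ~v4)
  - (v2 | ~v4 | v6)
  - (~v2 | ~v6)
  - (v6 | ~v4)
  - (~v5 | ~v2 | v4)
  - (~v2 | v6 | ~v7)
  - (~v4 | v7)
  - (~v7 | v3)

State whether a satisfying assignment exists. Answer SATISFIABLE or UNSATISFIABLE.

v7 = True:
  propagation gives v5=False, v6=True, v4=True, v1=False; an empty clause results — contradiction.
v7 = False:
  propagation gives v5=False, v1=True; an empty clause results — contradiction.
Every branch closes, so no satisfying assignment exists.

UNSATISFIABLE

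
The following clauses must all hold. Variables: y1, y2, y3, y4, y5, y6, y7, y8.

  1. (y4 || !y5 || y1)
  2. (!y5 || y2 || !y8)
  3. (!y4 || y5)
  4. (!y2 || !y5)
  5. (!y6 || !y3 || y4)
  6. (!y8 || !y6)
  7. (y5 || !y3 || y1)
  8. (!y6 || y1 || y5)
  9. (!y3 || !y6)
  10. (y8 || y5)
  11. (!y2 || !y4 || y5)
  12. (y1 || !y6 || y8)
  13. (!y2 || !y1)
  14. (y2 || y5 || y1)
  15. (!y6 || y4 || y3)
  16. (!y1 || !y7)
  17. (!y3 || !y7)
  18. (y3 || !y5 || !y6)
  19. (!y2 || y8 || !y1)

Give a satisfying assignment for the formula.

y1 = 1, y2 = 0, y3 = 1, y4 = 0, y5 = 0, y6 = 0, y7 = 0, y8 = 1

Check each clause:
  1. (y1 || y4 || !y5) — y1 is true.
  2. (!y5 || y2 || !y8) — !y5 is true.
  3. (y5 || !y4) — !y4 is true.
  4. (!y5 || !y2) — !y5 is true.
  5. (!y6 || !y3 || y4) — !y6 is true.
  6. (!y6 || !y8) — !y6 is true.
  7. (y1 || !y3 || y5) — y1 is true.
  8. (y5 || !y6 || y1) — y1 is true.
  9. (!y6 || !y3) — !y6 is true.
  10. (y8 || y5) — y8 is true.
  11. (y5 || !y4 || !y2) — !y4 is true.
  12. (y8 || !y6 || y1) — y8 is true.
  13. (!y1 || !y2) — !y2 is true.
  14. (y1 || y5 || y2) — y1 is true.
  15. (y4 || !y6 || y3) — !y6 is true.
  16. (!y1 || !y7) — !y7 is true.
  17. (!y3 || !y7) — !y7 is true.
  18. (!y5 || !y6 || y3) — y3 is true.
  19. (!y1 || y8 || !y2) — y8 is true.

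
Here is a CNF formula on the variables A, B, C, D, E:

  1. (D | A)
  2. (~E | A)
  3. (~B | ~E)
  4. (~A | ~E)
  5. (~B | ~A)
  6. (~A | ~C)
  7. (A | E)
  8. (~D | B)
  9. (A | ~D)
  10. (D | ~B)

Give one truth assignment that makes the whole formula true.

A = True  B = False  C = False  D = False  E = False

C occurs only negated in the remaining clauses — set C = False.
Branch on A: take A = True.
  then E is forced to False.
  then B is forced to False.
  then D is forced to False.
Every clause has at least one true literal under this assignment.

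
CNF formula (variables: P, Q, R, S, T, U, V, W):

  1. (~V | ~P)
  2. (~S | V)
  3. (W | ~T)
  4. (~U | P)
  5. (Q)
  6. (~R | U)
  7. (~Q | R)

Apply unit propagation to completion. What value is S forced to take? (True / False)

False

Unit clause (Q) sets Q = True.
From (~Q | R) and Q = True: R = True.
From (U | ~R) and R = True: U = True.
In (P | ~U), ~U is now false; P must hold, so P = True.
In (~V | ~P), ~P is now false; ~V must hold, so V = False.
(V | ~S): since V = False, the clause reduces to (~S). S = False.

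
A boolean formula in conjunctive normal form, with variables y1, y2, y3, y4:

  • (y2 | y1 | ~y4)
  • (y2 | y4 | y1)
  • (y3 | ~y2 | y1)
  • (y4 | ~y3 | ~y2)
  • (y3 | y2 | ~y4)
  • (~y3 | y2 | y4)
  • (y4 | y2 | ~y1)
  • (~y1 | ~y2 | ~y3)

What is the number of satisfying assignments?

4

The models are:
  y1=F y2=T y3=T y4=T
  y1=T y2=F y3=T y4=T
  y1=T y2=T y3=F y4=F
  y1=T y2=T y3=F y4=T
That's 4 in total.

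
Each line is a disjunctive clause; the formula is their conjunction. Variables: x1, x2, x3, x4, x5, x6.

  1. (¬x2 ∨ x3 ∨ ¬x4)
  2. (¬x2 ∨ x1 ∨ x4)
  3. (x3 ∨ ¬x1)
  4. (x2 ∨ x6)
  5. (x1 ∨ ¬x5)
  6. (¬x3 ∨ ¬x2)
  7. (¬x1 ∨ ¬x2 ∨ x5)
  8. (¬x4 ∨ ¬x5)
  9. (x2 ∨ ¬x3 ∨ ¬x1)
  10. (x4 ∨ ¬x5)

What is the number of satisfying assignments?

4

Satisfying assignments:
  x1=0 x2=0 x3=0 x4=0 x5=0 x6=1
  x1=0 x2=0 x3=0 x4=1 x5=0 x6=1
  x1=0 x2=0 x3=1 x4=0 x5=0 x6=1
  x1=0 x2=0 x3=1 x4=1 x5=0 x6=1
That's 4 in total.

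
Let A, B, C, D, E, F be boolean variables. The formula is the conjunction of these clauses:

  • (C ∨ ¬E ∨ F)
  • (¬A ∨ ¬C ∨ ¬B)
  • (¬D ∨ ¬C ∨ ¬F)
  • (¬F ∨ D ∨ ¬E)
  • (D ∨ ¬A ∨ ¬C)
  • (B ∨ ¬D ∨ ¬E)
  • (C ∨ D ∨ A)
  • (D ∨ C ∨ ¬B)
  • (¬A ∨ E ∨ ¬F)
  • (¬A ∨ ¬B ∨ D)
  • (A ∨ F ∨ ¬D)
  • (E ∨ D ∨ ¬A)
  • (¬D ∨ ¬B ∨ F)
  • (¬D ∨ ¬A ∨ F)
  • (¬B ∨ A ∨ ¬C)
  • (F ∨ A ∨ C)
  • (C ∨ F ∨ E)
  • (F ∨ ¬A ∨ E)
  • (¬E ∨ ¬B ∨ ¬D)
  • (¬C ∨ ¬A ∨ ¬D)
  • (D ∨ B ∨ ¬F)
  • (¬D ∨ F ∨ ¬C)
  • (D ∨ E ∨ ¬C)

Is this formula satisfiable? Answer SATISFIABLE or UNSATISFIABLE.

Set A = False and propagate.
Set B = True and propagate.
  then C is forced to False.
  then D is forced to True.
  then F is forced to True.
  then E is forced to False.
Every clause has at least one true literal under this assignment.
So A=F  B=T  C=F  D=T  E=F  F=T is a satisfying assignment.

SATISFIABLE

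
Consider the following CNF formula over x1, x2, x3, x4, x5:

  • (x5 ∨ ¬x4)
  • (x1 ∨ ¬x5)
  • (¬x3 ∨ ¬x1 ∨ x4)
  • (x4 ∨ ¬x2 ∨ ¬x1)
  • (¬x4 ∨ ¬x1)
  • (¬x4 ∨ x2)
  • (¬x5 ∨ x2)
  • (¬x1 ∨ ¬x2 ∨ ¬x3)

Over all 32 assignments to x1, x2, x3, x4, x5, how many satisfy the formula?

5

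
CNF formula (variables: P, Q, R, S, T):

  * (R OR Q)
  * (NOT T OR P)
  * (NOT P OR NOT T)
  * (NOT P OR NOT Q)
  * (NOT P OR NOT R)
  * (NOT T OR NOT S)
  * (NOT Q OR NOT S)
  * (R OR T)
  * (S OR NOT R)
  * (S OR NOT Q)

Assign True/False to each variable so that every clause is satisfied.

P=False, Q=False, R=True, S=True, T=False

Check each clause:
  1. (Q OR R) — R is true.
  2. (NOT T OR P) — NOT T is true.
  3. (NOT P OR NOT T) — NOT T is true.
  4. (NOT Q OR NOT P) — NOT Q is true.
  5. (NOT R OR NOT P) — NOT P is true.
  6. (NOT S OR NOT T) — NOT T is true.
  7. (NOT S OR NOT Q) — NOT Q is true.
  8. (T OR R) — R is true.
  9. (S OR NOT R) — S is true.
  10. (S OR NOT Q) — S is true.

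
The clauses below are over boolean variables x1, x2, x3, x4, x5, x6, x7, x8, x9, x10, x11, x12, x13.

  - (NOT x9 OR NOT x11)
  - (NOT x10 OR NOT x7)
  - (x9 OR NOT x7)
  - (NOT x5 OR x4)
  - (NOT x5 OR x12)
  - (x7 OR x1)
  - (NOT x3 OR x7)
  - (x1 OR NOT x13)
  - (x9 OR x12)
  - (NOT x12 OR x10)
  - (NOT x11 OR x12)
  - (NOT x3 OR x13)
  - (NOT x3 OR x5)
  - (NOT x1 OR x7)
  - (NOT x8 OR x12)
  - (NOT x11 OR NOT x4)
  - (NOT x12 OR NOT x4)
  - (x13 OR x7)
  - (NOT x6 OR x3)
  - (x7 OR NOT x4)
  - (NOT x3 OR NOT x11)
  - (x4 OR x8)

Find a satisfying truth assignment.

x1 = 1, x2 = 0, x3 = 0, x4 = 1, x5 = 0, x6 = 0, x7 = 1, x8 = 0, x9 = 1, x10 = 0, x11 = 0, x12 = 0, x13 = 1

x6 occurs only negated in the remaining clauses — set x6 = False.
Pure literal: x11 appears only negated; assign x11 = False.
Try x1 = True.
  then x7 is forced to True.
  then x10 is forced to False.
  then x9 is forced to True.
  then x12 is forced to False.
  then x5 is forced to False.
  then x3 is forced to False.
  then x8 is forced to False.
  then x4 is forced to True.
x2, x13 are now unconstrained; take x2 = False, x13 = True.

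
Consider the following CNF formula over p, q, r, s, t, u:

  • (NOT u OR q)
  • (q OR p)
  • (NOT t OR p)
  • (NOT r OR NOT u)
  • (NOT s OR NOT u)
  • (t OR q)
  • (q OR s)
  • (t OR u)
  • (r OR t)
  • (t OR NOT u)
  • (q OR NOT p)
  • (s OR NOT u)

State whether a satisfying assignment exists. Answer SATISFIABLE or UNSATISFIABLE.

SATISFIABLE

q occurs only positively in the remaining clauses — set q = True.
Set p = True and propagate.
Try r = True.
  then u is forced to False.
  then t is forced to True.
s is now unconstrained; take s = False.
Every clause has at least one true literal under this assignment.
So p=T, q=T, r=T, s=F, t=T, u=F is a satisfying assignment.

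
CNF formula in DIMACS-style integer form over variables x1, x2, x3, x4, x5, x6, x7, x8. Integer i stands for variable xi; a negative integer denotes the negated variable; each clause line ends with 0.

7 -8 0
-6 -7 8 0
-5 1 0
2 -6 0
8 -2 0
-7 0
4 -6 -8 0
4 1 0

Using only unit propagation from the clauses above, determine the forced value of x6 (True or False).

(NOT x7) stands alone — x7 = False.
In (x7 OR NOT x8), x7 is now false; NOT x8 must hold, so x8 = False.
(NOT x2 OR x8) with x8 = False leaves only NOT x2, so x2 = False.
From (NOT x6 OR x2) and x2 = False: x6 = False.

False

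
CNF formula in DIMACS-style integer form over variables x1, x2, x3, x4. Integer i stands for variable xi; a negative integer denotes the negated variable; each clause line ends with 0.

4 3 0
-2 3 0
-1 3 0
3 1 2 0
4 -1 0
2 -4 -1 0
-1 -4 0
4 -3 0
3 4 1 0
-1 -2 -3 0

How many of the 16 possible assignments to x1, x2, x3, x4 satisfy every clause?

The models are:
  x1=0 x2=0 x3=1 x4=1
  x1=0 x2=1 x3=1 x4=1
That's 2 in total.

2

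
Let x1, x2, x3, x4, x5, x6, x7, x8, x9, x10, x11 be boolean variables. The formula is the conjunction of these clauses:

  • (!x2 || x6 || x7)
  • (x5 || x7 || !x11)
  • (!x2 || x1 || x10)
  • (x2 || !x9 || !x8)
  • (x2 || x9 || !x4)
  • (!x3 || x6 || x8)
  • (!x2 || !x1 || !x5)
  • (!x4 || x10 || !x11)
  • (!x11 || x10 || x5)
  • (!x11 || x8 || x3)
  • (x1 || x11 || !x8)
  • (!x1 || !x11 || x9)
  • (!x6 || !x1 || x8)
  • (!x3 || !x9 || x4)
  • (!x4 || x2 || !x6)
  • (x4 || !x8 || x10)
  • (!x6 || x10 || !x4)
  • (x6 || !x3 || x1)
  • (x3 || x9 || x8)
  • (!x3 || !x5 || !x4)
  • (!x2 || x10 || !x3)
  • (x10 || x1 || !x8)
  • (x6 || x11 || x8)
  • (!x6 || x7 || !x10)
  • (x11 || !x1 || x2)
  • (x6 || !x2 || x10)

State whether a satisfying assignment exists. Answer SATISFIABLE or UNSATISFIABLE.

SATISFIABLE

Pure literal: x7 appears only positively; assign x7 = True.
Branch on x1: take x1 = False.
Try x2 = True.
  then x10 is forced to True.
Set x3 = False and propagate.
For the remaining variables, x4 = False, x5 = True, x6 = False, x8 = True, x9 = False, x11 = True works.
So x1=F  x2=T  x3=F  x4=F  x5=T  x6=F  x7=T  x8=T  x9=F  x10=T  x11=T is a satisfying assignment.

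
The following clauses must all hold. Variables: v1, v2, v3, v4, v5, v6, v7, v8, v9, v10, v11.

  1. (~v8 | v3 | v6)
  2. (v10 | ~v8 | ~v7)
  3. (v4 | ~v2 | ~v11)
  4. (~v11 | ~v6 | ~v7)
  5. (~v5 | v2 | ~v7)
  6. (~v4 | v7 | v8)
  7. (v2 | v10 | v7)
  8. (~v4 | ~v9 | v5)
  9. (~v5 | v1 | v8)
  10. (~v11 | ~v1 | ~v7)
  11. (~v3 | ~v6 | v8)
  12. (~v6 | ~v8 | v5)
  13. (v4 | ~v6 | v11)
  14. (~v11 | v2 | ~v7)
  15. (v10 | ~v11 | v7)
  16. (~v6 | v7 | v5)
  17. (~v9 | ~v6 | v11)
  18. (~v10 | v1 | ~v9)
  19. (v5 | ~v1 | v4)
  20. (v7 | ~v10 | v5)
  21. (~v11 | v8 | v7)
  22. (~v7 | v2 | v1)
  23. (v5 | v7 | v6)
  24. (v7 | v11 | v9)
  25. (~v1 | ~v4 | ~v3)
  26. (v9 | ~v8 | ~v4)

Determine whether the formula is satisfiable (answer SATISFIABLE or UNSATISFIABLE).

Set v1 = True and propagate.
The remaining clauses are satisfied by v2 = True, v3 = False, v4 = True, v5 = True, v6 = False, v7 = True, v8 = False, v9 = True, v10 = False, v11 = False.
So v1=T, v2=T, v3=F, v4=T, v5=T, v6=F, v7=T, v8=F, v9=T, v10=F, v11=F is a satisfying assignment.

SATISFIABLE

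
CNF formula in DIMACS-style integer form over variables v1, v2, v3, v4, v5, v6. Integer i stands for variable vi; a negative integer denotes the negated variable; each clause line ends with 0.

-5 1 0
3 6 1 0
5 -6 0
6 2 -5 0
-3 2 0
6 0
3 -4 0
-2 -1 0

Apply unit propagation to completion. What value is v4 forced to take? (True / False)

False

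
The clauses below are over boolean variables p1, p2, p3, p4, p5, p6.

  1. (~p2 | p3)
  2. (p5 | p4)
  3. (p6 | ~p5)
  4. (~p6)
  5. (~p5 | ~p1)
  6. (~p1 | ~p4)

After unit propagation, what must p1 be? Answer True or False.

False

Unit clause (~p6) sets p6 = False.
From (p6 | ~p5) and p6 = False: p5 = False.
From (p4 | p5) and p5 = False: p4 = True.
(~p4 | ~p1): since p4 = True, the clause reduces to (~p1). p1 = False.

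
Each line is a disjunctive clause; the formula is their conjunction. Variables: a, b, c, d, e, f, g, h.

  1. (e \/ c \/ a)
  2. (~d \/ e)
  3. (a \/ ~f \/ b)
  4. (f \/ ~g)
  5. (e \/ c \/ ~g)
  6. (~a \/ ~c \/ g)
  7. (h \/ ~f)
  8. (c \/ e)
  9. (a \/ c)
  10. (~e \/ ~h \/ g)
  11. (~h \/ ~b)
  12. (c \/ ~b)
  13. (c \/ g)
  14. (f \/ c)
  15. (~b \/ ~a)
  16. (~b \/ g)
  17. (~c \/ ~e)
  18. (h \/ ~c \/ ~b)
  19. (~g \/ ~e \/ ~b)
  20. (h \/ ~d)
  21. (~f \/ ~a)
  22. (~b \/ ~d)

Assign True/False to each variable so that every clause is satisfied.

a = F, b = F, c = T, d = F, e = F, f = F, g = F, h = T

Pure literal: d appears only negated; assign d = False.
Try a = False.
  then c is forced to True.
  then e is forced to False.
Branch on b: take b = False.
  then f is forced to False.
  then g is forced to False.
h is now unconstrained; take h = True.
Every clause has at least one true literal under this assignment.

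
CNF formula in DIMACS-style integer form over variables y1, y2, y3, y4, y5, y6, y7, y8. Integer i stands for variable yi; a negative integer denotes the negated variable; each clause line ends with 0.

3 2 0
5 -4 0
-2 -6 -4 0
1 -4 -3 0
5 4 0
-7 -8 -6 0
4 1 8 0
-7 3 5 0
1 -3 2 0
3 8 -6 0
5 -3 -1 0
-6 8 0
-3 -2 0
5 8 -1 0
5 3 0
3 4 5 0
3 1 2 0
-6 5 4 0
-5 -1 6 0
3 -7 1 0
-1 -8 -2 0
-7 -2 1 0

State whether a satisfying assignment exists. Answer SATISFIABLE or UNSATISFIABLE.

SATISFIABLE

Pure literal: y7 appears only negated; assign y7 = False.
Branch on y1: take y1 = False.
Try y2 = True.
  then y3 is forced to False.
  then y5 is forced to True.
Set y4 = False and propagate.
  then y8 is forced to True.
y6 is now unconstrained; take y6 = True.
So y1 = False, y2 = True, y3 = False, y4 = False, y5 = True, y6 = True, y7 = False, y8 = True is a satisfying assignment.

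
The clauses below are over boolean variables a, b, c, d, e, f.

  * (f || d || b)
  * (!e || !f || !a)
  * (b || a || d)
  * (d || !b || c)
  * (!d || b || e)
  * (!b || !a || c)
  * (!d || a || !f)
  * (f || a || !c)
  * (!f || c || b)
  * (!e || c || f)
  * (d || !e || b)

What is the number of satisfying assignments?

11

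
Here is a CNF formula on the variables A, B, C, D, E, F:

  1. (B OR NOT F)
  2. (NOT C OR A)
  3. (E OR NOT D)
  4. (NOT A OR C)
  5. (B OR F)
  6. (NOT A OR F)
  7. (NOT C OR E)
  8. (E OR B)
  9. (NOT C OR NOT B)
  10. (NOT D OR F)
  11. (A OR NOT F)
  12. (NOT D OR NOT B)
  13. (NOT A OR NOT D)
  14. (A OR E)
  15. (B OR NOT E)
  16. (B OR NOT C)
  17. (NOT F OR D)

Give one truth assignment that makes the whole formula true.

A=F  B=T  C=F  D=F  E=T  F=F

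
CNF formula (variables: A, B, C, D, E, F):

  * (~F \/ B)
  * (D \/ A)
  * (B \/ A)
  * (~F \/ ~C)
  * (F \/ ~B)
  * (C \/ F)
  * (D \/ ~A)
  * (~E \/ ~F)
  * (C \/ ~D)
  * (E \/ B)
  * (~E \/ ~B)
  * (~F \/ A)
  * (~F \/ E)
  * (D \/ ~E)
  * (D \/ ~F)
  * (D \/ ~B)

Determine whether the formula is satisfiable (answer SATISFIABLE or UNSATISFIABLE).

SATISFIABLE

Set A = True and propagate.
  then D is forced to True.
  then C is forced to True.
  then F is forced to False.
  then B is forced to False.
  then E is forced to True.
Every clause has at least one true literal under this assignment.
So A=1, B=0, C=1, D=1, E=1, F=0 is a satisfying assignment.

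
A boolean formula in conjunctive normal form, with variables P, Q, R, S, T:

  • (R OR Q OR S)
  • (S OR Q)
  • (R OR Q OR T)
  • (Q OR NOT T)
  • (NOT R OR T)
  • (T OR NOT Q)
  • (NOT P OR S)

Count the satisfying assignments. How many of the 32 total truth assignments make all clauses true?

6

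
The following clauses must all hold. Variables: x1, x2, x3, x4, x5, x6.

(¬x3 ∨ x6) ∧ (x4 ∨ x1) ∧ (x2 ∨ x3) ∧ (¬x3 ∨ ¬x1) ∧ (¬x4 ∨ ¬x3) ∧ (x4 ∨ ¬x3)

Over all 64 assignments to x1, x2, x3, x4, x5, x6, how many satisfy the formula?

12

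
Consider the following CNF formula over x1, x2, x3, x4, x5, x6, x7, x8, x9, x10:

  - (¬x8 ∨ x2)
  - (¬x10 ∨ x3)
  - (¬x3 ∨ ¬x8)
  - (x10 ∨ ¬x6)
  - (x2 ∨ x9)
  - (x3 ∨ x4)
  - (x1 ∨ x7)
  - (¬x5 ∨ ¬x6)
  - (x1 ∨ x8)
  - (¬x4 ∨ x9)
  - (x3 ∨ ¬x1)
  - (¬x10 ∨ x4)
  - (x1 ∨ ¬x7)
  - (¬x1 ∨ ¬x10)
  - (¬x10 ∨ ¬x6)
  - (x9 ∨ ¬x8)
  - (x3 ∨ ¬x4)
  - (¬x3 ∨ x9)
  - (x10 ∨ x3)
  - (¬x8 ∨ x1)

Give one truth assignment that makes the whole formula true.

x1 = 1, x2 = 1, x3 = 1, x4 = 1, x5 = 1, x6 = 0, x7 = 0, x8 = 0, x9 = 1, x10 = 0

x2 occurs only positively in the remaining clauses — set x2 = True.
Pure literal: x6 appears only negated; assign x6 = False.
Set x1 = True and propagate.
  then x3 is forced to True.
  then x8 is forced to False.
  then x10 is forced to False.
  then x9 is forced to True.
x4, x5, x7 are now unconstrained; take x4 = True, x5 = True, x7 = False.
Every clause has at least one true literal under this assignment.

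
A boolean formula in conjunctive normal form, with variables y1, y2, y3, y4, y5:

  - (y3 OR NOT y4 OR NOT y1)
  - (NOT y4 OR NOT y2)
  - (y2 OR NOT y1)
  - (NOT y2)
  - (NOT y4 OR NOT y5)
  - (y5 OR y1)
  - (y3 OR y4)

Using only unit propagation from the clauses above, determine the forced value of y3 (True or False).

Unit clause (NOT y2) sets y2 = False.
(NOT y1 OR y2) with y2 = False leaves only NOT y1, so y1 = False.
(y5 OR y1): since y1 = False, the clause reduces to (y5). y5 = True.
In (NOT y5 OR NOT y4), NOT y5 is now false; NOT y4 must hold, so y4 = False.
From (y3 OR y4) and y4 = False: y3 = True.

True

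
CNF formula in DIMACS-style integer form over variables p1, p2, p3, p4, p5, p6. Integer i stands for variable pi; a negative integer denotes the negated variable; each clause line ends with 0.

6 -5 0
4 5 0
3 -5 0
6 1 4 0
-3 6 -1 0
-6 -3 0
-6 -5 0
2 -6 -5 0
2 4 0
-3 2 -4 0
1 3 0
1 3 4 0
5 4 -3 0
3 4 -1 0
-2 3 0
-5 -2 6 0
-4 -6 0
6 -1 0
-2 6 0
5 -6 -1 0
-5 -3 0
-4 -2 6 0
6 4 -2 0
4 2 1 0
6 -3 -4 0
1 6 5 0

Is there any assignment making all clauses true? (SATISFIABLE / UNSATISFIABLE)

UNSATISFIABLE

p6 = True:
  propagation gives p3=False, p5=False, p4=True; an empty clause results — contradiction.
p6 = False:
  propagation gives p5=False, p4=True, p1=False; an empty clause results — contradiction.
Every branch closes, so no satisfying assignment exists.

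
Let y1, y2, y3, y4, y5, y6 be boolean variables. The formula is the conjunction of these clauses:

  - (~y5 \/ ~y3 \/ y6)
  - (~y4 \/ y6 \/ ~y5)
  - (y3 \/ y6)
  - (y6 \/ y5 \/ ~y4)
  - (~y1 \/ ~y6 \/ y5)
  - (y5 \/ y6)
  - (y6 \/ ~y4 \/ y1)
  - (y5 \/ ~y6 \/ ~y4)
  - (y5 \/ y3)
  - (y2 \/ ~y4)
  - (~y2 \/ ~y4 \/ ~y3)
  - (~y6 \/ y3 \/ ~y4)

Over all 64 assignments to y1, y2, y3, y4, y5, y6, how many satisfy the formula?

Split on y6, then y4.
  y6=T, y4=T: a clause becomes empty — 0.
  y6=T, y4=F: y2 free; 5 ways for (y1,y3,y5) × 2^1 = 10.
  y6=F, y4=T: a clause becomes empty — 0.
  y6=F, y4=F: a clause becomes empty — 0.
Total: 0 + 10 + 0 + 0 = 10.

10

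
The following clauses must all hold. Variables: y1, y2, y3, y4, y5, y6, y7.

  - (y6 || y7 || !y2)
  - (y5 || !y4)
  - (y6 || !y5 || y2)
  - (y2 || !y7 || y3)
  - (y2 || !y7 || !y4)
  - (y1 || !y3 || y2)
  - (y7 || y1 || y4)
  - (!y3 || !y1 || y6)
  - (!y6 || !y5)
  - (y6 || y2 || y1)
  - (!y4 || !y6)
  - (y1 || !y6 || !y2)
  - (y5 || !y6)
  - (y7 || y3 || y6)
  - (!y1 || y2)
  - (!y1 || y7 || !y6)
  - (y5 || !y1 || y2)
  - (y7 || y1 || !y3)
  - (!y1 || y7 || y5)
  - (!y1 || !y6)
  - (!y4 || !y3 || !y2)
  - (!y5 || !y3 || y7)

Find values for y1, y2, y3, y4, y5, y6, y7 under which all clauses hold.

y1=1, y2=1, y3=0, y4=0, y5=1, y6=0, y7=1

Check each clause:
  1. (y7 || !y2 || y6) — y7 is true.
  2. (!y4 || y5) — !y4 is true.
  3. (y6 || !y5 || y2) — y2 is true.
  4. (y2 || !y7 || y3) — y2 is true.
  5. (!y4 || !y7 || y2) — y2 is true.
  6. (y2 || y1 || !y3) — y1 is true.
  7. (y7 || y1 || y4) — y1 is true.
  8. (y6 || !y1 || !y3) — !y3 is true.
  9. (!y6 || !y5) — !y6 is true.
  10. (y1 || y2 || y6) — y1 is true.
  11. (!y4 || !y6) — !y6 is true.
  12. (!y2 || !y6 || y1) — y1 is true.
  13. (y5 || !y6) — !y6 is true.
  14. (y6 || y3 || y7) — y7 is true.
  15. (y2 || !y1) — y2 is true.
  16. (!y1 || !y6 || y7) — !y6 is true.
  17. (y2 || !y1 || y5) — y2 is true.
  18. (!y3 || y1 || y7) — y1 is true.
  19. (!y1 || y5 || y7) — y5 is true.
  20. (!y6 || !y1) — !y6 is true.
  21. (!y3 || !y2 || !y4) — !y4 is true.
  22. (!y3 || !y5 || y7) — !y3 is true.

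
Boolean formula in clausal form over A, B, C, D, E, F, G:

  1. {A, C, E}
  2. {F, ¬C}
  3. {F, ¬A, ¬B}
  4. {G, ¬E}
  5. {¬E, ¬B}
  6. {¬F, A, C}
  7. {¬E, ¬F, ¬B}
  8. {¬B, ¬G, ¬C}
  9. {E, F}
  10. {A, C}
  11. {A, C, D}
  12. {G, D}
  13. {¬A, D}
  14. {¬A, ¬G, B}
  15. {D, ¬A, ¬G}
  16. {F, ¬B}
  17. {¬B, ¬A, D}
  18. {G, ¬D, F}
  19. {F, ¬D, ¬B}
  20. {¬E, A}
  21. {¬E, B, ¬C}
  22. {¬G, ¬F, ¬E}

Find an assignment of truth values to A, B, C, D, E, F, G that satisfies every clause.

A=T, B=T, C=T, D=T, E=F, F=T, G=F

Branch on A: take A = True.
  then D is forced to True.
Set B = True and propagate.
  then F is forced to True.
  then E is forced to False.
For the remaining variables, C = True, G = False works.
Every clause has at least one true literal under this assignment.
Check each clause:
  1. {E, A, C} — A is true.
  2. {¬C, F} — F is true.
  3. {¬A, ¬B, F} — F is true.
  4. {G, ¬E} — ¬E is true.
  5. {¬B, ¬E} — ¬E is true.
  6. {¬F, A, C} — A is true.
  7. {¬E, ¬F, ¬B} — ¬E is true.
  8. {¬G, ¬B, ¬C} — ¬G is true.
  9. {E, F} — F is true.
  10. {C, A} — A is true.
  11. {D, A, C} — A is true.
  12. {G, D} — D is true.
  13. {¬A, D} — D is true.
  14. {B, ¬G, ¬A} — ¬G is true.
  15. {¬G, D, ¬A} — ¬G is true.
  16. {¬B, F} — F is true.
  17. {¬A, ¬B, D} — D is true.
  18. {G, F, ¬D} — F is true.
  19. {¬B, ¬D, F} — F is true.
  20. {¬E, A} — A is true.
  21. {B, ¬E, ¬C} — B is true.
  22. {¬G, ¬F, ¬E} — ¬G is true.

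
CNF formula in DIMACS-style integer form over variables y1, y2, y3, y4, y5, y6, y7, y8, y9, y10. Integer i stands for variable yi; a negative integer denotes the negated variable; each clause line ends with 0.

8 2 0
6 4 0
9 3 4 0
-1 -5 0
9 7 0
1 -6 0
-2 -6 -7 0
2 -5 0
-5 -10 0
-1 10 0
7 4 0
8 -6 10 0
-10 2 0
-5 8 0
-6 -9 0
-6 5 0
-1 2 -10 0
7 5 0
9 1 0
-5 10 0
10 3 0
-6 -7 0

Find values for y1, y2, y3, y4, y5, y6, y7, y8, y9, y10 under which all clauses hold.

y1=True  y2=True  y3=True  y4=True  y5=False  y6=False  y7=True  y8=False  y9=True  y10=True

Check each clause:
  1. (y2 \/ y8) — y2 is true.
  2. (y6 \/ y4) — y4 is true.
  3. (y9 \/ y4 \/ y3) — y9 is true.
  4. (~y5 \/ ~y1) — ~y5 is true.
  5. (y7 \/ y9) — y9 is true.
  6. (y1 \/ ~y6) — y1 is true.
  7. (~y2 \/ ~y6 \/ ~y7) — ~y6 is true.
  8. (~y5 \/ y2) — y2 is true.
  9. (~y10 \/ ~y5) — ~y5 is true.
  10. (~y1 \/ y10) — y10 is true.
  11. (y7 \/ y4) — y4 is true.
  12. (y10 \/ y8 \/ ~y6) — ~y6 is true.
  13. (y2 \/ ~y10) — y2 is true.
  14. (y8 \/ ~y5) — ~y5 is true.
  15. (~y9 \/ ~y6) — ~y6 is true.
  16. (y5 \/ ~y6) — ~y6 is true.
  17. (~y10 \/ ~y1 \/ y2) — y2 is true.
  18. (y5 \/ y7) — y7 is true.
  19. (y1 \/ y9) — y9 is true.
  20. (y10 \/ ~y5) — y10 is true.
  21. (y10 \/ y3) — y10 is true.
  22. (~y7 \/ ~y6) — ~y6 is true.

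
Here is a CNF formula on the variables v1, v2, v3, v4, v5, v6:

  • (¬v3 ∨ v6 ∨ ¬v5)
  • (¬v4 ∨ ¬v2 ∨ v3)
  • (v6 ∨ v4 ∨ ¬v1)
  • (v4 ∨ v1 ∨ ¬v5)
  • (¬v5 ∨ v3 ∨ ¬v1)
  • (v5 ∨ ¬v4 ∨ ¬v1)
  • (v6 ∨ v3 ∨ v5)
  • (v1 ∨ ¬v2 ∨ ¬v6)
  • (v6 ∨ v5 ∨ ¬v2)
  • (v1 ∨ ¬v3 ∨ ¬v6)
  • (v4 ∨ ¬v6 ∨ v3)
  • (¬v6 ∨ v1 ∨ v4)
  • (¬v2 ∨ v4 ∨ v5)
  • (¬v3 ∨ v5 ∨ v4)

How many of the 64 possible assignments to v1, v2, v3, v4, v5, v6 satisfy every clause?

Split on v4, then v5.
  v4=T, v5=T: remaining (v1,v2,v3,v6) ∈ {(F,F,F,F); (F,F,F,T); (T,F,T,T); (T,T,T,T)} — 4.
  v4=T, v5=F: remaining (v1,v2,v3,v6) ∈ {(F,F,F,T); (F,F,T,F)} — 2.
  v4=F, v5=T: remaining (v1,v2,v3,v6) ∈ {(T,F,T,T); (T,T,T,T)} — 2.
  v4=F, v5=F: a clause becomes empty — 0.
Total: 4 + 2 + 2 + 0 = 8.

8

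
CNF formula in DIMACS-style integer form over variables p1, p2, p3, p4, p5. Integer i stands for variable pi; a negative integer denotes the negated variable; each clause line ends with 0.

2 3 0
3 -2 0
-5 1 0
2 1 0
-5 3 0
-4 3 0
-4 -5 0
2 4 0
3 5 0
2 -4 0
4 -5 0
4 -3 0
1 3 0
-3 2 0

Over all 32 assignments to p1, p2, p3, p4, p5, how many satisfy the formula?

2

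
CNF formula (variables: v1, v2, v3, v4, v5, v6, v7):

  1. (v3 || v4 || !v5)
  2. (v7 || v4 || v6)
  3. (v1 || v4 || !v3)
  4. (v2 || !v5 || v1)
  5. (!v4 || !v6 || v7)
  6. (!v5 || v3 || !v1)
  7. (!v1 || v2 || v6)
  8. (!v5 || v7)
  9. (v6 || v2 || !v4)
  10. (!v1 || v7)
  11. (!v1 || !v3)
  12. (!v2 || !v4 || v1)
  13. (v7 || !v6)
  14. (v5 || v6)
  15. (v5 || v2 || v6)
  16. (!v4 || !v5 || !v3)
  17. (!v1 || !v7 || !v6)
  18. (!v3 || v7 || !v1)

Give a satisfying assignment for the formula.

v1=F  v2=F  v3=T  v4=T  v5=F  v6=T  v7=T

Check each clause:
  1. (v3 || !v5 || v4) — v3 is true.
  2. (v7 || v4 || v6) — v4 is true.
  3. (v4 || v1 || !v3) — v4 is true.
  4. (v2 || !v5 || v1) — !v5 is true.
  5. (!v4 || !v6 || v7) — v7 is true.
  6. (v3 || !v1 || !v5) — v3 is true.
  7. (v2 || !v1 || v6) — v6 is true.
  8. (!v5 || v7) — !v5 is true.
  9. (v6 || v2 || !v4) — v6 is true.
  10. (!v1 || v7) — !v1 is true.
  11. (!v1 || !v3) — !v1 is true.
  12. (!v2 || !v4 || v1) — !v2 is true.
  13. (v7 || !v6) — v7 is true.
  14. (v5 || v6) — v6 is true.
  15. (v6 || v2 || v5) — v6 is true.
  16. (!v3 || !v4 || !v5) — !v5 is true.
  17. (!v6 || !v7 || !v1) — !v1 is true.
  18. (!v1 || v7 || !v3) — !v1 is true.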